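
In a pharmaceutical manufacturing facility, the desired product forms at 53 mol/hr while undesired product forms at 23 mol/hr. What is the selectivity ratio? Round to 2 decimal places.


S = desired product rate / undesired product rate
S = 53 / 23
S = 2.30


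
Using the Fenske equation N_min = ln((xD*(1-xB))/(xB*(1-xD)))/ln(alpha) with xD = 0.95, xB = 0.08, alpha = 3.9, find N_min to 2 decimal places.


N_min = ln((xD*(1-xB))/(xB*(1-xD))) / ln(alpha)
Numerator inside ln: 0.874 / 0.004 = 218.5
ln(218.5) = 5.386786
ln(alpha) = ln(3.9) = 1.360977
N_min = 5.386786 / 1.360977 = 3.96


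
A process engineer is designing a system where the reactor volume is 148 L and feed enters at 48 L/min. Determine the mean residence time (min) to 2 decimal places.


tau = V / v0
tau = 148 / 48
tau = 3.08 min


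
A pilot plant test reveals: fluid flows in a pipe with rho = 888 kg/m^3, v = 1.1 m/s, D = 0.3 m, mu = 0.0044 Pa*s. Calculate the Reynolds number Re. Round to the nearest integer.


Re = rho * v * D / mu
Re = 888 * 1.1 * 0.3 / 0.0044
Re = 293.04 / 0.0044
Re = 66600


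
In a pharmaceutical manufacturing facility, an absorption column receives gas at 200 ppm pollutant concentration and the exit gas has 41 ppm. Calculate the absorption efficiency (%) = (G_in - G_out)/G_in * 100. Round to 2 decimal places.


Efficiency = (G_in - G_out) / G_in * 100%
Efficiency = (200 - 41) / 200 * 100
Efficiency = 159 / 200 * 100
Efficiency = 79.50%


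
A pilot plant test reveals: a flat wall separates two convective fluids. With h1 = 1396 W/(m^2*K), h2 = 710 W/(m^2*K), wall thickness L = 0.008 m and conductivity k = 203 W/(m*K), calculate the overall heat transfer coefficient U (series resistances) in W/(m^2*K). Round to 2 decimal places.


1/U = 1/h1 + L/k + 1/h2
1/U = 1/1396 + 0.008/203 + 1/710
1/U = 0.0007163324 + 3.94089e-05 + 0.0014084507
1/U = 0.002164192
U = 462.07 W/(m^2*K)


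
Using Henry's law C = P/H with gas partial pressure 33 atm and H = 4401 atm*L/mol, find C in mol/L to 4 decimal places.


C = P / H
C = 33 / 4401
C = 0.0075 mol/L


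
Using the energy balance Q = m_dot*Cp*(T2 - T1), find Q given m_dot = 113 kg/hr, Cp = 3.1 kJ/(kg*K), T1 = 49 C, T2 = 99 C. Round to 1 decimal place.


Q = m_dot * Cp * (T2 - T1)
Q = 113 * 3.1 * (99 - 49)
Q = 113 * 3.1 * 50
Q = 17515.0 kJ/hr


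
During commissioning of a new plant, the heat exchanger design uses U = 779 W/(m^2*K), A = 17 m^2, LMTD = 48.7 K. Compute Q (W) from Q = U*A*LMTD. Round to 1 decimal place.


Q = U * A * LMTD
Q = 779 * 17 * 48.7
Q = 644934.1 W


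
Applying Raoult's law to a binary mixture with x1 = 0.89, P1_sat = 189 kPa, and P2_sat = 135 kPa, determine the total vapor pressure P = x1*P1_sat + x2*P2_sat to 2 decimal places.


P = x1*P1_sat + x2*P2_sat
x2 = 1 - x1 = 1 - 0.89 = 0.11
P = 0.89*189 + 0.11*135
P = 168.21 + 14.85
P = 183.06 kPa


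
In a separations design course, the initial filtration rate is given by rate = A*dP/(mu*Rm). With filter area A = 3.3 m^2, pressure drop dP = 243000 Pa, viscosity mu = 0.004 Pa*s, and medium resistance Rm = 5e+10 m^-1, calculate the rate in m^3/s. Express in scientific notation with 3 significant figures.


rate = A * dP / (mu * Rm)
rate = 3.3 * 243000 / (0.004 * 5e+10)
rate = 801900.0 / 2.000e+08
rate = 4.01e-03 m^3/s


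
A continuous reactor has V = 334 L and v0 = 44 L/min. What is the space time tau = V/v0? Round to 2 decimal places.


tau = V / v0
tau = 334 / 44
tau = 7.59 min


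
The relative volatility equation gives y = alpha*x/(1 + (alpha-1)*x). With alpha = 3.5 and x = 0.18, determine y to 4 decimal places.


y = alpha*x / (1 + (alpha-1)*x)
y = 3.5*0.18 / (1 + (3.5-1)*0.18)
y = 0.63 / (1 + 0.45)
y = 0.63 / 1.45
y = 0.4345


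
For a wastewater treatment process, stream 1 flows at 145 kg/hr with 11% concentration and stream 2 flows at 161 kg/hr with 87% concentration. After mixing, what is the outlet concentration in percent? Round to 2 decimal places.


Mass balance on solute: F1*x1 + F2*x2 = F3*x3
F3 = F1 + F2 = 145 + 161 = 306 kg/hr
x3 = (F1*x1 + F2*x2)/F3
x3 = (145*0.11 + 161*0.87) / 306
x3 = 50.99%


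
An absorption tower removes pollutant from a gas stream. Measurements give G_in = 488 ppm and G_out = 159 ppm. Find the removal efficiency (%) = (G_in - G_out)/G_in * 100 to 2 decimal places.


Efficiency = (G_in - G_out) / G_in * 100%
Efficiency = (488 - 159) / 488 * 100
Efficiency = 329 / 488 * 100
Efficiency = 67.42%


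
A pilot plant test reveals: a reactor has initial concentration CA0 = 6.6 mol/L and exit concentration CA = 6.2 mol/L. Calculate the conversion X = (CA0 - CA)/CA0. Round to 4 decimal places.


X = (CA0 - CA) / CA0
X = (6.6 - 6.2) / 6.6
X = 0.4 / 6.6
X = 0.0606


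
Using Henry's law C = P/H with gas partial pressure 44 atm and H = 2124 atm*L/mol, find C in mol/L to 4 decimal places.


C = P / H
C = 44 / 2124
C = 0.0207 mol/L


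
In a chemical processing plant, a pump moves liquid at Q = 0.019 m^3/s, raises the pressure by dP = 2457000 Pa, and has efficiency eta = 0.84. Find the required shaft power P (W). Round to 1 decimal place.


P = Q * dP / eta
P = 0.019 * 2457000 / 0.84
P = 46683.0 / 0.84
P = 55575.0 W


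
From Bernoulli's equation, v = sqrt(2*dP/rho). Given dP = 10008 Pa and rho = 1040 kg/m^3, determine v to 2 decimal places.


v = sqrt(2*dP/rho)
v = sqrt(2*10008/1040)
v = sqrt(19.246154)
v = 4.39 m/s


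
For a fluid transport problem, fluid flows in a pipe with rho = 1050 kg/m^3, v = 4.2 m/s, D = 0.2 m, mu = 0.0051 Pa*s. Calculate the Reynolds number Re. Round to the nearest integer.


Re = rho * v * D / mu
Re = 1050 * 4.2 * 0.2 / 0.0051
Re = 882.0 / 0.0051
Re = 172941


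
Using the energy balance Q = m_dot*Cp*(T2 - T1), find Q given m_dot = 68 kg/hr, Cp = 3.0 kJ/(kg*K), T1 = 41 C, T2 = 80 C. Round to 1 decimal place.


Q = m_dot * Cp * (T2 - T1)
Q = 68 * 3.0 * (80 - 41)
Q = 68 * 3.0 * 39
Q = 7956.0 kJ/hr


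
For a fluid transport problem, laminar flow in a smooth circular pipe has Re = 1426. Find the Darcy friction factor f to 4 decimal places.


f = 64 / Re
f = 64 / 1426
f = 0.0449


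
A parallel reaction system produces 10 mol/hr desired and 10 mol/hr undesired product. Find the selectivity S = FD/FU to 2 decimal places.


S = desired product rate / undesired product rate
S = 10 / 10
S = 1.00


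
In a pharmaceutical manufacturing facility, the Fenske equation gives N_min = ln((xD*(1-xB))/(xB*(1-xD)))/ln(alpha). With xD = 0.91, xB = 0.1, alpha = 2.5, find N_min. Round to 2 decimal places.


N_min = ln((xD*(1-xB))/(xB*(1-xD))) / ln(alpha)
Numerator inside ln: 0.819 / 0.009 = 91.0
ln(91.0) = 4.51086
ln(alpha) = ln(2.5) = 0.916291
N_min = 4.51086 / 0.916291 = 4.92


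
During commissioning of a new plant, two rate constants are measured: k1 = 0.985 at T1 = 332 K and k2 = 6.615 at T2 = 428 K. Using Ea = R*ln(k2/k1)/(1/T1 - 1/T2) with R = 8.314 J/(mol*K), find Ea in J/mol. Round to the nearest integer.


Ea = R * ln(k2/k1) / (1/T1 - 1/T2)
ln(k2/k1) = ln(6.615/0.985) = 1.9044534
1/T1 - 1/T2 = 1/332 - 1/428 = 0.000675599595
Ea = 8.314 * 1.9044534 / 0.000675599595
Ea = 23436 J/mol


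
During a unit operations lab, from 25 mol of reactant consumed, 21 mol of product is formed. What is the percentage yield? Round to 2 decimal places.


Yield = (moles product / moles consumed) * 100%
Yield = (21 / 25) * 100
Yield = 0.84 * 100
Yield = 84.00%


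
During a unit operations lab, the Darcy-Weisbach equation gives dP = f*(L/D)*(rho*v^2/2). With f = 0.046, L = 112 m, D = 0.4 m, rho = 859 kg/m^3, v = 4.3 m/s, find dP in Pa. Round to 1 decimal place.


dP = f * (L/D) * (rho*v^2/2)
dP = 0.046 * (112/0.4) * (859*4.3^2/2)
L/D = 280.0
rho*v^2/2 = 859*18.49/2 = 7941.455
dP = 0.046 * 280.0 * 7941.455
dP = 102285.9 Pa


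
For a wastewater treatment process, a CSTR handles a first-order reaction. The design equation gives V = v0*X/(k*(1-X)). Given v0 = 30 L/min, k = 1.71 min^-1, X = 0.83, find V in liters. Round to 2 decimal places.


V = v0 * X / (k * (1 - X))
V = 30 * 0.83 / (1.71 * (1 - 0.83))
V = 24.9 / (1.71 * 0.17)
V = 24.9 / 0.2907
V = 85.66 L


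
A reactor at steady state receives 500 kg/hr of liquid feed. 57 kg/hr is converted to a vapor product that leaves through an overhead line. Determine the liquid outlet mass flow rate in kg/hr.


Steady-state mass balance on the main outlet: F_out = F_in - F_removed
F_out = 500 - 57
F_out = 443 kg/hr


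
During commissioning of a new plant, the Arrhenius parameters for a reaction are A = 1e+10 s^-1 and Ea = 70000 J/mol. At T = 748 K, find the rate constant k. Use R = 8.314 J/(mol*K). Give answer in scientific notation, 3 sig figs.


k = A * exp(-Ea/(R*T))
k = 1e+10 * exp(-70000 / (8.314 * 748))
k = 1e+10 * exp(-11.256061)
k = 1.29e+05


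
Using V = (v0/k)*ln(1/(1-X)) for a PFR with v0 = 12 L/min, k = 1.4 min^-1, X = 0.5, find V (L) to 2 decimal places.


V = (v0/k) * ln(1/(1-X))
V = (12/1.4) * ln(1/(1-0.5))
V = 8.571429 * ln(2.0)
V = 8.571429 * 0.693147
V = 5.94 L


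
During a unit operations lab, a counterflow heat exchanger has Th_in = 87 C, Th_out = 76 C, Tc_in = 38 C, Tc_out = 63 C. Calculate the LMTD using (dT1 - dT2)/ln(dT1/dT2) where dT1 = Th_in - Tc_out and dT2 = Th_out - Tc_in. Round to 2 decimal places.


dT1 = Th_in - Tc_out = 87 - 63 = 24
dT2 = Th_out - Tc_in = 76 - 38 = 38
LMTD = (dT1 - dT2) / ln(dT1/dT2)
LMTD = (24 - 38) / ln(24/38)
LMTD = 30.47 K


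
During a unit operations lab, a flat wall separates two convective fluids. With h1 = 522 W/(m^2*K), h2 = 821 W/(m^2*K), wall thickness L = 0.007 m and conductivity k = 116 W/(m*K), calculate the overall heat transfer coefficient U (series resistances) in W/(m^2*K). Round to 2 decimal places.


1/U = 1/h1 + L/k + 1/h2
1/U = 1/522 + 0.007/116 + 1/821
1/U = 0.0019157088 + 6.03448e-05 + 0.0012180268
1/U = 0.0031940804
U = 313.08 W/(m^2*K)


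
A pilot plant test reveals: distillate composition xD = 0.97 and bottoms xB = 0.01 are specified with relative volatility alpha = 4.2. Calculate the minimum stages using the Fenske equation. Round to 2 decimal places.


N_min = ln((xD*(1-xB))/(xB*(1-xD))) / ln(alpha)
Numerator inside ln: 0.9603 / 0.0003 = 3201.0
ln(3201.0) = 8.071219
ln(alpha) = ln(4.2) = 1.435085
N_min = 8.071219 / 1.435085 = 5.62


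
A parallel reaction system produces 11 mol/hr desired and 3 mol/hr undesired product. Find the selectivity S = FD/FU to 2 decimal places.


S = desired product rate / undesired product rate
S = 11 / 3
S = 3.67


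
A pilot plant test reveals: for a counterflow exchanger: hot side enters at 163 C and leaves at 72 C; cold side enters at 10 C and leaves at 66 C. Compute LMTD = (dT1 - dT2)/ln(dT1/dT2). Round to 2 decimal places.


dT1 = Th_in - Tc_out = 163 - 66 = 97
dT2 = Th_out - Tc_in = 72 - 10 = 62
LMTD = (dT1 - dT2) / ln(dT1/dT2)
LMTD = (97 - 62) / ln(97/62)
LMTD = 78.20 K


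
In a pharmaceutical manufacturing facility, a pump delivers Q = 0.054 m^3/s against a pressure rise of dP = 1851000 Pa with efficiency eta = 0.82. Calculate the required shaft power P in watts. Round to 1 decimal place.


P = Q * dP / eta
P = 0.054 * 1851000 / 0.82
P = 99954.0 / 0.82
P = 121895.1 W


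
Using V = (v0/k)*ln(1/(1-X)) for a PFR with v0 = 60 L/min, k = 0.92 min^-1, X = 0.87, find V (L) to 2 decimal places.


V = (v0/k) * ln(1/(1-X))
V = (60/0.92) * ln(1/(1-0.87))
V = 65.217391 * ln(7.692308)
V = 65.217391 * 2.040221
V = 133.06 L


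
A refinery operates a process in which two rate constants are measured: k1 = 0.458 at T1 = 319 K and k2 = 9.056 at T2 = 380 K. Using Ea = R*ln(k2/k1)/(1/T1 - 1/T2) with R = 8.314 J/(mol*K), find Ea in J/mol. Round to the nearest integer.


Ea = R * ln(k2/k1) / (1/T1 - 1/T2)
ln(k2/k1) = ln(9.056/0.458) = 2.9843136
1/T1 - 1/T2 = 1/319 - 1/380 = 0.000503217291
Ea = 8.314 * 2.9843136 / 0.000503217291
Ea = 49306 J/mol


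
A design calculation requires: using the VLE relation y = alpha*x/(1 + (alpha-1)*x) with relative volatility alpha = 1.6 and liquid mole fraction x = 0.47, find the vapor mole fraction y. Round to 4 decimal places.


y = alpha*x / (1 + (alpha-1)*x)
y = 1.6*0.47 / (1 + (1.6-1)*0.47)
y = 0.752 / (1 + 0.282)
y = 0.752 / 1.282
y = 0.5866


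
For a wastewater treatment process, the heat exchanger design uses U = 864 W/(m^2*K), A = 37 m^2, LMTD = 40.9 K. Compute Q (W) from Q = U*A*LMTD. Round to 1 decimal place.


Q = U * A * LMTD
Q = 864 * 37 * 40.9
Q = 1307491.2 W


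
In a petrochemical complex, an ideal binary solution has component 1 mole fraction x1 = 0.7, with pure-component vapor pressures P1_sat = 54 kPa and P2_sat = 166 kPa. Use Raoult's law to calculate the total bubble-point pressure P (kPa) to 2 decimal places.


P = x1*P1_sat + x2*P2_sat
x2 = 1 - x1 = 1 - 0.7 = 0.3
P = 0.7*54 + 0.3*166
P = 37.8 + 49.8
P = 87.60 kPa


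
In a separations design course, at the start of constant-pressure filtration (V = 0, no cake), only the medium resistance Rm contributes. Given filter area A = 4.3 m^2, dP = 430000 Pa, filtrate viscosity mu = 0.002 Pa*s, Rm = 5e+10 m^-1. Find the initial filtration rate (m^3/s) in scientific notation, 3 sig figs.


rate = A * dP / (mu * Rm)
rate = 4.3 * 430000 / (0.002 * 5e+10)
rate = 1849000.0 / 1.000e+08
rate = 1.85e-02 m^3/s


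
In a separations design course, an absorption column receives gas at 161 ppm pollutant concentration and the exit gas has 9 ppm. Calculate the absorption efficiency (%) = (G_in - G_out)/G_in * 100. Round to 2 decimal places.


Efficiency = (G_in - G_out) / G_in * 100%
Efficiency = (161 - 9) / 161 * 100
Efficiency = 152 / 161 * 100
Efficiency = 94.41%


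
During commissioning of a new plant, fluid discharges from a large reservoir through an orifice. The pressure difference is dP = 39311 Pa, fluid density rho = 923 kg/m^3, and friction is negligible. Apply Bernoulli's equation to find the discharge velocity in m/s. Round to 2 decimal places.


v = sqrt(2*dP/rho)
v = sqrt(2*39311/923)
v = sqrt(85.180932)
v = 9.23 m/s


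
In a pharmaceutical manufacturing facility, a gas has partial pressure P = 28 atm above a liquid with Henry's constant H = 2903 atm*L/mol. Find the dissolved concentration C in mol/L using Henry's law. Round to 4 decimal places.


C = P / H
C = 28 / 2903
C = 0.0096 mol/L


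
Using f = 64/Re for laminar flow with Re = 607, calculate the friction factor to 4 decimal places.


f = 64 / Re
f = 64 / 607
f = 0.1054


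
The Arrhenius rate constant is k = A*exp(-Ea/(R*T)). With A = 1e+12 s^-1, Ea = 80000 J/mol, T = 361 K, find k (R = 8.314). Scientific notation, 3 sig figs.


k = A * exp(-Ea/(R*T))
k = 1e+12 * exp(-80000 / (8.314 * 361))
k = 1e+12 * exp(-26.654637)
k = 2.65e+00


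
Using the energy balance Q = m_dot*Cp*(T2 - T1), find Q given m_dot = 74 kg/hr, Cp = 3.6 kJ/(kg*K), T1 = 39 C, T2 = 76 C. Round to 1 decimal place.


Q = m_dot * Cp * (T2 - T1)
Q = 74 * 3.6 * (76 - 39)
Q = 74 * 3.6 * 37
Q = 9856.8 kJ/hr


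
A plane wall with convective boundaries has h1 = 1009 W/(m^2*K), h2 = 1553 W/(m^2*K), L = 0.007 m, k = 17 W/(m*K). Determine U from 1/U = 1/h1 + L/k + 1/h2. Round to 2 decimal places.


1/U = 1/h1 + L/k + 1/h2
1/U = 1/1009 + 0.007/17 + 1/1553
1/U = 0.0009910803 + 0.0004117647 + 0.000643915
1/U = 0.00204676
U = 488.58 W/(m^2*K)


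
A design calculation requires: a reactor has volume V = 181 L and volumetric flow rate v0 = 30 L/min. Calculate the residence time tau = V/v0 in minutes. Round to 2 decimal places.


tau = V / v0
tau = 181 / 30
tau = 6.03 min


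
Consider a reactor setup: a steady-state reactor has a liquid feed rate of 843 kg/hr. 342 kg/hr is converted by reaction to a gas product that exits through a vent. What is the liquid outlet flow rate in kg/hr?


Steady-state mass balance on the main outlet: F_out = F_in - F_removed
F_out = 843 - 342
F_out = 501 kg/hr


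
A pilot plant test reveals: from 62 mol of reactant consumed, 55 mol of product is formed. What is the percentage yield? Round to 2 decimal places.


Yield = (moles product / moles consumed) * 100%
Yield = (55 / 62) * 100
Yield = 0.8871 * 100
Yield = 88.71%


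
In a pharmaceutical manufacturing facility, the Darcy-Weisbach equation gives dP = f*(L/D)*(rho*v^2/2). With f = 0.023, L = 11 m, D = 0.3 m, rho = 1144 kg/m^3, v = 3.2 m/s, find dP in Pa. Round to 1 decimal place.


dP = f * (L/D) * (rho*v^2/2)
dP = 0.023 * (11/0.3) * (1144*3.2^2/2)
L/D = 36.66666667
rho*v^2/2 = 1144*10.24/2 = 5857.28
dP = 0.023 * 36.66666667 * 5857.28
dP = 4939.6 Pa


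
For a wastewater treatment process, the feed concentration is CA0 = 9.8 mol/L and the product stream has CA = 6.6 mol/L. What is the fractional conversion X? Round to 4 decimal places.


X = (CA0 - CA) / CA0
X = (9.8 - 6.6) / 9.8
X = 3.2 / 9.8
X = 0.3265


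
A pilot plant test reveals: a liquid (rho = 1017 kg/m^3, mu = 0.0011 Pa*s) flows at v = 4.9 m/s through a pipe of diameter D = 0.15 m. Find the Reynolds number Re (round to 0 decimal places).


Re = rho * v * D / mu
Re = 1017 * 4.9 * 0.15 / 0.0011
Re = 747.495 / 0.0011
Re = 679541


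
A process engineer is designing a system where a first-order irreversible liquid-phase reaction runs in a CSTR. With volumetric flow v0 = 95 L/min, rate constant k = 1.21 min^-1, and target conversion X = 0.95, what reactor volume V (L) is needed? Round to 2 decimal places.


V = v0 * X / (k * (1 - X))
V = 95 * 0.95 / (1.21 * (1 - 0.95))
V = 90.25 / (1.21 * 0.05)
V = 90.25 / 0.0605
V = 1491.74 L


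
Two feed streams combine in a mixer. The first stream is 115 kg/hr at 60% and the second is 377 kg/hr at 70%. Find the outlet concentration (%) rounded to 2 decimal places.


Mass balance on solute: F1*x1 + F2*x2 = F3*x3
F3 = F1 + F2 = 115 + 377 = 492 kg/hr
x3 = (F1*x1 + F2*x2)/F3
x3 = (115*0.6 + 377*0.7) / 492
x3 = 67.66%


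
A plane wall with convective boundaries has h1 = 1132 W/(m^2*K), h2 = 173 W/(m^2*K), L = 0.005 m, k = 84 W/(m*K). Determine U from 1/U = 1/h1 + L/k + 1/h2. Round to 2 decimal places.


1/U = 1/h1 + L/k + 1/h2
1/U = 1/1132 + 0.005/84 + 1/173
1/U = 0.0008833922 + 5.95238e-05 + 0.0057803468
1/U = 0.0067232628
U = 148.74 W/(m^2*K)


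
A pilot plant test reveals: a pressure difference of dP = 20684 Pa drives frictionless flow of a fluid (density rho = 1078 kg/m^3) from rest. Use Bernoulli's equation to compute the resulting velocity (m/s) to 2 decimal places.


v = sqrt(2*dP/rho)
v = sqrt(2*20684/1078)
v = sqrt(38.374768)
v = 6.19 m/s


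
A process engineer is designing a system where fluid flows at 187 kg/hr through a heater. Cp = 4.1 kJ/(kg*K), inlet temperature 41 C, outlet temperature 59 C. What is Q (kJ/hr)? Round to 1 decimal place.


Q = m_dot * Cp * (T2 - T1)
Q = 187 * 4.1 * (59 - 41)
Q = 187 * 4.1 * 18
Q = 13800.6 kJ/hr


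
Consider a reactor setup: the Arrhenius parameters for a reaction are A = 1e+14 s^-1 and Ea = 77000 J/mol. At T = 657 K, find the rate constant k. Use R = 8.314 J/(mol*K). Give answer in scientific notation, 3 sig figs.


k = A * exp(-Ea/(R*T))
k = 1e+14 * exp(-77000 / (8.314 * 657))
k = 1e+14 * exp(-14.096631)
k = 7.55e+07


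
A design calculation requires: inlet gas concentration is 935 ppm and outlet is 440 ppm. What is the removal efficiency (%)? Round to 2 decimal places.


Efficiency = (G_in - G_out) / G_in * 100%
Efficiency = (935 - 440) / 935 * 100
Efficiency = 495 / 935 * 100
Efficiency = 52.94%


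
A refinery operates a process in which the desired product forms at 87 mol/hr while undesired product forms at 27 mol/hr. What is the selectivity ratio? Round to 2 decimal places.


S = desired product rate / undesired product rate
S = 87 / 27
S = 3.22


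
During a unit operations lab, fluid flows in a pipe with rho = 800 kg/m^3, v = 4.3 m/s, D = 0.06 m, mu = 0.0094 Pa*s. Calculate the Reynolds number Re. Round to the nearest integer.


Re = rho * v * D / mu
Re = 800 * 4.3 * 0.06 / 0.0094
Re = 206.4 / 0.0094
Re = 21957


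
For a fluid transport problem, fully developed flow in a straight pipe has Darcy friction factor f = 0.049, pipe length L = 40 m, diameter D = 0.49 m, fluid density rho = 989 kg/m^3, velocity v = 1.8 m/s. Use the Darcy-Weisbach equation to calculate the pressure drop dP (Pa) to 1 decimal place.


dP = f * (L/D) * (rho*v^2/2)
dP = 0.049 * (40/0.49) * (989*1.8^2/2)
L/D = 81.63265306
rho*v^2/2 = 989*3.24/2 = 1602.18
dP = 0.049 * 81.63265306 * 1602.18
dP = 6408.7 Pa


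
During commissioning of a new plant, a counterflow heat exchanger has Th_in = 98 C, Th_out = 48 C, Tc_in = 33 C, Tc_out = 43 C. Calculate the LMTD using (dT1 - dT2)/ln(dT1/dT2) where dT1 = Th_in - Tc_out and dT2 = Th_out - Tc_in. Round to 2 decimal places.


dT1 = Th_in - Tc_out = 98 - 43 = 55
dT2 = Th_out - Tc_in = 48 - 33 = 15
LMTD = (dT1 - dT2) / ln(dT1/dT2)
LMTD = (55 - 15) / ln(55/15)
LMTD = 30.79 K


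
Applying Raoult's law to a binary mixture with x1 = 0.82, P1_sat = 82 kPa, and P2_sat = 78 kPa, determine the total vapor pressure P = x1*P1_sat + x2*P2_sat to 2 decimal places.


P = x1*P1_sat + x2*P2_sat
x2 = 1 - x1 = 1 - 0.82 = 0.18
P = 0.82*82 + 0.18*78
P = 67.24 + 14.04
P = 81.28 kPa


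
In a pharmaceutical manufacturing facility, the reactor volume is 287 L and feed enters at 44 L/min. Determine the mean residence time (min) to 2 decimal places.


tau = V / v0
tau = 287 / 44
tau = 6.52 min


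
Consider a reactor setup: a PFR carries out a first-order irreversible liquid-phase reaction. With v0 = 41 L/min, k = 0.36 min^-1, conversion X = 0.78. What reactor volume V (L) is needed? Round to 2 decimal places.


V = (v0/k) * ln(1/(1-X))
V = (41/0.36) * ln(1/(1-0.78))
V = 113.888889 * ln(4.545455)
V = 113.888889 * 1.514128
V = 172.44 L


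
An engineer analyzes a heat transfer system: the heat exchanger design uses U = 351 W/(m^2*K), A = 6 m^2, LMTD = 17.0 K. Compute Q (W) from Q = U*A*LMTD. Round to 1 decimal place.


Q = U * A * LMTD
Q = 351 * 6 * 17.0
Q = 35802.0 W


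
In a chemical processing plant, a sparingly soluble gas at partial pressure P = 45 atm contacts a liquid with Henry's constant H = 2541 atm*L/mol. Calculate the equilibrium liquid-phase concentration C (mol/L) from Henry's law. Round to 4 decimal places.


C = P / H
C = 45 / 2541
C = 0.0177 mol/L


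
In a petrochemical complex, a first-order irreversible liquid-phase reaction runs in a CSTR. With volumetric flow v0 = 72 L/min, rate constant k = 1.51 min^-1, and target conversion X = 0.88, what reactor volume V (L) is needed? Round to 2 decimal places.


V = v0 * X / (k * (1 - X))
V = 72 * 0.88 / (1.51 * (1 - 0.88))
V = 63.36 / (1.51 * 0.12)
V = 63.36 / 0.1812
V = 349.67 L


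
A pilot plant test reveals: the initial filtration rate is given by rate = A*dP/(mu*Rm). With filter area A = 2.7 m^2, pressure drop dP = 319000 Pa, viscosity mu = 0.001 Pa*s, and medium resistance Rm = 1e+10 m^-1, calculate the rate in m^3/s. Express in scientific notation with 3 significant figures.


rate = A * dP / (mu * Rm)
rate = 2.7 * 319000 / (0.001 * 1e+10)
rate = 861300.0 / 1.000e+07
rate = 8.61e-02 m^3/s


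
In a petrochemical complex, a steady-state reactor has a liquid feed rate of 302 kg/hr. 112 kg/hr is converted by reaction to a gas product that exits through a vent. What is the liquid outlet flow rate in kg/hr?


Steady-state mass balance on the main outlet: F_out = F_in - F_removed
F_out = 302 - 112
F_out = 190 kg/hr


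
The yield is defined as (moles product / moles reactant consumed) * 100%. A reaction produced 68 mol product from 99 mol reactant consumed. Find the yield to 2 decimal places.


Yield = (moles product / moles consumed) * 100%
Yield = (68 / 99) * 100
Yield = 0.6869 * 100
Yield = 68.69%


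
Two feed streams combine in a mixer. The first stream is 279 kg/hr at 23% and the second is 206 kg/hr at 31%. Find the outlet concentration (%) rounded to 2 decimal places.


Mass balance on solute: F1*x1 + F2*x2 = F3*x3
F3 = F1 + F2 = 279 + 206 = 485 kg/hr
x3 = (F1*x1 + F2*x2)/F3
x3 = (279*0.23 + 206*0.31) / 485
x3 = 26.40%


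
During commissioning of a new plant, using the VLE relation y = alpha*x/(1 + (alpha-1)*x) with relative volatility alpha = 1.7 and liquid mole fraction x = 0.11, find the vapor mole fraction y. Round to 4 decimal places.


y = alpha*x / (1 + (alpha-1)*x)
y = 1.7*0.11 / (1 + (1.7-1)*0.11)
y = 0.187 / (1 + 0.077)
y = 0.187 / 1.077
y = 0.1736


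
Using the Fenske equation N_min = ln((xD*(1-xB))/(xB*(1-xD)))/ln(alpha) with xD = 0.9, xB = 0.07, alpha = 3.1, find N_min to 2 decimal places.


N_min = ln((xD*(1-xB))/(xB*(1-xD))) / ln(alpha)
Numerator inside ln: 0.837 / 0.007 = 119.571429
ln(119.571429) = 4.783914
ln(alpha) = ln(3.1) = 1.131402
N_min = 4.783914 / 1.131402 = 4.23


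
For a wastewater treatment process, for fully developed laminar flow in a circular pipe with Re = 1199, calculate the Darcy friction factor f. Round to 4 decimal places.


f = 64 / Re
f = 64 / 1199
f = 0.0534


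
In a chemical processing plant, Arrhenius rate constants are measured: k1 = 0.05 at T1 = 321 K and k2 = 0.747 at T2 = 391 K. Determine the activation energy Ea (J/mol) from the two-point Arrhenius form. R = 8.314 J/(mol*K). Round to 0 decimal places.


Ea = R * ln(k2/k1) / (1/T1 - 1/T2)
ln(k2/k1) = ln(0.747/0.05) = 2.7040422
1/T1 - 1/T2 = 1/321 - 1/391 = 0.00055772004
Ea = 8.314 * 2.7040422 / 0.00055772004
Ea = 40309 J/mol


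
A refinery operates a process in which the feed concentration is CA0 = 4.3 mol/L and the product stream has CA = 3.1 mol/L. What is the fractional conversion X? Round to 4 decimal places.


X = (CA0 - CA) / CA0
X = (4.3 - 3.1) / 4.3
X = 1.2 / 4.3
X = 0.2791


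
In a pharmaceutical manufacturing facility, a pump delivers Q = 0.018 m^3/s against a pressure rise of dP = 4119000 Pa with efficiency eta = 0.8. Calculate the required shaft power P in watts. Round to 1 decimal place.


P = Q * dP / eta
P = 0.018 * 4119000 / 0.8
P = 74142.0 / 0.8
P = 92677.5 W


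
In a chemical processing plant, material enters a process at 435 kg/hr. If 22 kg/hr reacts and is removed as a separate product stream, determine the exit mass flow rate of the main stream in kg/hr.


Steady-state mass balance on the main outlet: F_out = F_in - F_removed
F_out = 435 - 22
F_out = 413 kg/hr


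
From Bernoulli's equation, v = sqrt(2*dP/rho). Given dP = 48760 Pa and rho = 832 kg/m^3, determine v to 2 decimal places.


v = sqrt(2*dP/rho)
v = sqrt(2*48760/832)
v = sqrt(117.211538)
v = 10.83 m/s


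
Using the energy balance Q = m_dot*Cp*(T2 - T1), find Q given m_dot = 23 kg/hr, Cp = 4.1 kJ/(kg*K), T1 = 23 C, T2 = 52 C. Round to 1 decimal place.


Q = m_dot * Cp * (T2 - T1)
Q = 23 * 4.1 * (52 - 23)
Q = 23 * 4.1 * 29
Q = 2734.7 kJ/hr


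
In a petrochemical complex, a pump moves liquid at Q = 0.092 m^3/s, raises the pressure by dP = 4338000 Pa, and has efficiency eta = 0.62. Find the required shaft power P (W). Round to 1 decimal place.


P = Q * dP / eta
P = 0.092 * 4338000 / 0.62
P = 399096.0 / 0.62
P = 643703.2 W


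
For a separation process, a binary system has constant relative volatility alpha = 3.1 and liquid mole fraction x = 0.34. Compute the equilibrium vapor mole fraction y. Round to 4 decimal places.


y = alpha*x / (1 + (alpha-1)*x)
y = 3.1*0.34 / (1 + (3.1-1)*0.34)
y = 1.054 / (1 + 0.714)
y = 1.054 / 1.714
y = 0.6149


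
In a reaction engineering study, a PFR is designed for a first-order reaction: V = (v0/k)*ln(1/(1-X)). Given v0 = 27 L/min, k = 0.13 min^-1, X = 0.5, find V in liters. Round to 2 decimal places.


V = (v0/k) * ln(1/(1-X))
V = (27/0.13) * ln(1/(1-0.5))
V = 207.692308 * ln(2.0)
V = 207.692308 * 0.693147
V = 143.96 L


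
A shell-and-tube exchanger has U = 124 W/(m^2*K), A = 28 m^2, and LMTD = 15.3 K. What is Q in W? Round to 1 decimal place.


Q = U * A * LMTD
Q = 124 * 28 * 15.3
Q = 53121.6 W


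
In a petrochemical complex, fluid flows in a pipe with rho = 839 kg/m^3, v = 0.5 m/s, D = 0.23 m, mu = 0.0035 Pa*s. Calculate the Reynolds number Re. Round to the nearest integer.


Re = rho * v * D / mu
Re = 839 * 0.5 * 0.23 / 0.0035
Re = 96.485 / 0.0035
Re = 27567


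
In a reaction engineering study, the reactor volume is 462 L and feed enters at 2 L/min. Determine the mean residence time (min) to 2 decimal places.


tau = V / v0
tau = 462 / 2
tau = 231.00 min


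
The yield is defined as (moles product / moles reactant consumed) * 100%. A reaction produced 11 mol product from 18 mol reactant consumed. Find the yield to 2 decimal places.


Yield = (moles product / moles consumed) * 100%
Yield = (11 / 18) * 100
Yield = 0.6111 * 100
Yield = 61.11%


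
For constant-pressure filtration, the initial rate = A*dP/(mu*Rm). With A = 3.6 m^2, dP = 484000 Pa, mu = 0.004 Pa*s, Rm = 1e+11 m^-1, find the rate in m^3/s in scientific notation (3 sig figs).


rate = A * dP / (mu * Rm)
rate = 3.6 * 484000 / (0.004 * 1e+11)
rate = 1742400.0 / 4.000e+08
rate = 4.36e-03 m^3/s


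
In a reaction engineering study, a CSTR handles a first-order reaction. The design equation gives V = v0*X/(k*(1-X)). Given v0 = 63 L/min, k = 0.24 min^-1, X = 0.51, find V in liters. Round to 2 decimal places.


V = v0 * X / (k * (1 - X))
V = 63 * 0.51 / (0.24 * (1 - 0.51))
V = 32.13 / (0.24 * 0.49)
V = 32.13 / 0.1176
V = 273.21 L


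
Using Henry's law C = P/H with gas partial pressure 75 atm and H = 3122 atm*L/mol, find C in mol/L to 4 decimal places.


C = P / H
C = 75 / 3122
C = 0.0240 mol/L


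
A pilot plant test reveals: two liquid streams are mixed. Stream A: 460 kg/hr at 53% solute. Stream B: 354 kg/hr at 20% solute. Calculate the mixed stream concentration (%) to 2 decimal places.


Mass balance on solute: F1*x1 + F2*x2 = F3*x3
F3 = F1 + F2 = 460 + 354 = 814 kg/hr
x3 = (F1*x1 + F2*x2)/F3
x3 = (460*0.53 + 354*0.2) / 814
x3 = 38.65%


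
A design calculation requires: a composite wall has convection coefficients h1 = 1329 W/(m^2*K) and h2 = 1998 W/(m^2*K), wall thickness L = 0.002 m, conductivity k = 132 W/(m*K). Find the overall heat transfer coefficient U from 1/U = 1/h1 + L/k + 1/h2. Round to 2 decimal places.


1/U = 1/h1 + L/k + 1/h2
1/U = 1/1329 + 0.002/132 + 1/1998
1/U = 0.0007524454 + 1.51515e-05 + 0.0005005005
1/U = 0.0012680974
U = 788.58 W/(m^2*K)


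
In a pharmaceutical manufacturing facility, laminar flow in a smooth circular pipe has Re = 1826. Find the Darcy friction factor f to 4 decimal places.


f = 64 / Re
f = 64 / 1826
f = 0.0350


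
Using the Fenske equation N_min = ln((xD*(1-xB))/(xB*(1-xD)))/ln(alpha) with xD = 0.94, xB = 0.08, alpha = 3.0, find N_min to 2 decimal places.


N_min = ln((xD*(1-xB))/(xB*(1-xD))) / ln(alpha)
Numerator inside ln: 0.8648 / 0.0048 = 180.166667
ln(180.166667) = 5.193882
ln(alpha) = ln(3.0) = 1.098612
N_min = 5.193882 / 1.098612 = 4.73


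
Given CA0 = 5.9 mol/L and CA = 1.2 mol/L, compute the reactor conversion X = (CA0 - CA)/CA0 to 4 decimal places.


X = (CA0 - CA) / CA0
X = (5.9 - 1.2) / 5.9
X = 4.7 / 5.9
X = 0.7966


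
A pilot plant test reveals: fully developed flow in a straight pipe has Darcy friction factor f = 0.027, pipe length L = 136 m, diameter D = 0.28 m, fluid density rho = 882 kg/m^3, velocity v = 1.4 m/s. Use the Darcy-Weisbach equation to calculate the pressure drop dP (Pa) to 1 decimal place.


dP = f * (L/D) * (rho*v^2/2)
dP = 0.027 * (136/0.28) * (882*1.4^2/2)
L/D = 485.71428571
rho*v^2/2 = 882*1.96/2 = 864.36
dP = 0.027 * 485.71428571 * 864.36
dP = 11335.5 Pa


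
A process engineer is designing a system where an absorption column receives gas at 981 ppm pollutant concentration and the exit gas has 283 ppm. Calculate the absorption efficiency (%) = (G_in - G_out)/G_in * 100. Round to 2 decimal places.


Efficiency = (G_in - G_out) / G_in * 100%
Efficiency = (981 - 283) / 981 * 100
Efficiency = 698 / 981 * 100
Efficiency = 71.15%


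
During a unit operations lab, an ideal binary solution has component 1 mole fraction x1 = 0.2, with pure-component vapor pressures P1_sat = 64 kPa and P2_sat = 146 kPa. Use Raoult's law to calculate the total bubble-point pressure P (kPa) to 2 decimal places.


P = x1*P1_sat + x2*P2_sat
x2 = 1 - x1 = 1 - 0.2 = 0.8
P = 0.2*64 + 0.8*146
P = 12.8 + 116.8
P = 129.60 kPa


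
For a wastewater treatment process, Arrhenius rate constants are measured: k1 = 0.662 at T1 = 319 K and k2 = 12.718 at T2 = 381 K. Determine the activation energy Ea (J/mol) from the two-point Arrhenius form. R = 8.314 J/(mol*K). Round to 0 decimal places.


Ea = R * ln(k2/k1) / (1/T1 - 1/T2)
ln(k2/k1) = ln(12.718/0.662) = 2.955508
1/T1 - 1/T2 = 1/319 - 1/381 = 0.000510124322
Ea = 8.314 * 2.955508 / 0.000510124322
Ea = 48169 J/mol


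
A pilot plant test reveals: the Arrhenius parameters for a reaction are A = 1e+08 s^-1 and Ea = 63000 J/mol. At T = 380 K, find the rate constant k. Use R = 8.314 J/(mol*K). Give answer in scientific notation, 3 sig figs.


k = A * exp(-Ea/(R*T))
k = 1e+08 * exp(-63000 / (8.314 * 380))
k = 1e+08 * exp(-19.941)
k = 2.19e-01


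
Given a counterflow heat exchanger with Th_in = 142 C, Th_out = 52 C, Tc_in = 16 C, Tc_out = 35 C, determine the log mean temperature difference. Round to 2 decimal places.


dT1 = Th_in - Tc_out = 142 - 35 = 107
dT2 = Th_out - Tc_in = 52 - 16 = 36
LMTD = (dT1 - dT2) / ln(dT1/dT2)
LMTD = (107 - 36) / ln(107/36)
LMTD = 65.18 K


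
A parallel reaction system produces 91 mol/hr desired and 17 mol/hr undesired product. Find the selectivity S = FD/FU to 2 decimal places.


S = desired product rate / undesired product rate
S = 91 / 17
S = 5.35


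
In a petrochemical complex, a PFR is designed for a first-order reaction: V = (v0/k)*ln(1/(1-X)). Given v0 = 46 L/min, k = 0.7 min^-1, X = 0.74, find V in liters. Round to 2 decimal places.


V = (v0/k) * ln(1/(1-X))
V = (46/0.7) * ln(1/(1-0.74))
V = 65.714286 * ln(3.846154)
V = 65.714286 * 1.347074
V = 88.52 L


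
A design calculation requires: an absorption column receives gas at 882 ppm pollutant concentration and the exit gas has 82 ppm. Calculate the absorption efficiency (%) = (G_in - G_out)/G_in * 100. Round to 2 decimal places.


Efficiency = (G_in - G_out) / G_in * 100%
Efficiency = (882 - 82) / 882 * 100
Efficiency = 800 / 882 * 100
Efficiency = 90.70%


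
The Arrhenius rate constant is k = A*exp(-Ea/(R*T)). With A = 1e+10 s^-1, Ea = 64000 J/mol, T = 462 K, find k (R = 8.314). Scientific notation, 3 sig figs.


k = A * exp(-Ea/(R*T))
k = 1e+10 * exp(-64000 / (8.314 * 462))
k = 1e+10 * exp(-16.662033)
k = 5.80e+02


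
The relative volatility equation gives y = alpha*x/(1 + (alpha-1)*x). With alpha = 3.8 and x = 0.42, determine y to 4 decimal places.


y = alpha*x / (1 + (alpha-1)*x)
y = 3.8*0.42 / (1 + (3.8-1)*0.42)
y = 1.596 / (1 + 1.176)
y = 1.596 / 2.176
y = 0.7335


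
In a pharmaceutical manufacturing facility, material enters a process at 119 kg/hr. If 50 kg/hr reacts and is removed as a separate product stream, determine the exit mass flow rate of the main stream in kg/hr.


Steady-state mass balance on the main outlet: F_out = F_in - F_removed
F_out = 119 - 50
F_out = 69 kg/hr


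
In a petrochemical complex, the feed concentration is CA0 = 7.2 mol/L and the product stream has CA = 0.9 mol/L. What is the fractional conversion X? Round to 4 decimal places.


X = (CA0 - CA) / CA0
X = (7.2 - 0.9) / 7.2
X = 6.3 / 7.2
X = 0.8750


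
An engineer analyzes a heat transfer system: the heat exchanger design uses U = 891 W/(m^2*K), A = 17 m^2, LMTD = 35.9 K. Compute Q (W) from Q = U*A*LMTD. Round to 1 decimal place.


Q = U * A * LMTD
Q = 891 * 17 * 35.9
Q = 543777.3 W


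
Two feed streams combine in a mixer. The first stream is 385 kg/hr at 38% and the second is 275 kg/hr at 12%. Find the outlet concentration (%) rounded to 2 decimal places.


Mass balance on solute: F1*x1 + F2*x2 = F3*x3
F3 = F1 + F2 = 385 + 275 = 660 kg/hr
x3 = (F1*x1 + F2*x2)/F3
x3 = (385*0.38 + 275*0.12) / 660
x3 = 27.17%


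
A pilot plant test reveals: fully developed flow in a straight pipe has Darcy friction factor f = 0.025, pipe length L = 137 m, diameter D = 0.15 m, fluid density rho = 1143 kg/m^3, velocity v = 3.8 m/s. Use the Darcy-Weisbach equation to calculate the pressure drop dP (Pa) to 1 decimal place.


dP = f * (L/D) * (rho*v^2/2)
dP = 0.025 * (137/0.15) * (1143*3.8^2/2)
L/D = 913.33333333
rho*v^2/2 = 1143*14.44/2 = 8252.46
dP = 0.025 * 913.33333333 * 8252.46
dP = 188431.2 Pa


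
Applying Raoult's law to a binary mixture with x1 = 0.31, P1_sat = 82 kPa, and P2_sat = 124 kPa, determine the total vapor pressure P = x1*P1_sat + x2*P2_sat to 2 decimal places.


P = x1*P1_sat + x2*P2_sat
x2 = 1 - x1 = 1 - 0.31 = 0.69
P = 0.31*82 + 0.69*124
P = 25.42 + 85.56
P = 110.98 kPa


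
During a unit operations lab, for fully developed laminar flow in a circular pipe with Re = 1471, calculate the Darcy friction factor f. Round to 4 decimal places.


f = 64 / Re
f = 64 / 1471
f = 0.0435


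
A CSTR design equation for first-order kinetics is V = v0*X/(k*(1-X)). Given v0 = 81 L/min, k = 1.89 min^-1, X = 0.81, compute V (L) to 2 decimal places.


V = v0 * X / (k * (1 - X))
V = 81 * 0.81 / (1.89 * (1 - 0.81))
V = 65.61 / (1.89 * 0.19)
V = 65.61 / 0.3591
V = 182.71 L


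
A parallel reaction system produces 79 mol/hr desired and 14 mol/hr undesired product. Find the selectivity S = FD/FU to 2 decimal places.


S = desired product rate / undesired product rate
S = 79 / 14
S = 5.64


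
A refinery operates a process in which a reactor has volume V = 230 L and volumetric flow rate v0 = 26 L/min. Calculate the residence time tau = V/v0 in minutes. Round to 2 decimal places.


tau = V / v0
tau = 230 / 26
tau = 8.85 min


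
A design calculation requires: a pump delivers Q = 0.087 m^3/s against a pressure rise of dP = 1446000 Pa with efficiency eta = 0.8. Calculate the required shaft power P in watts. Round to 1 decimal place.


P = Q * dP / eta
P = 0.087 * 1446000 / 0.8
P = 125802.0 / 0.8
P = 157252.5 W


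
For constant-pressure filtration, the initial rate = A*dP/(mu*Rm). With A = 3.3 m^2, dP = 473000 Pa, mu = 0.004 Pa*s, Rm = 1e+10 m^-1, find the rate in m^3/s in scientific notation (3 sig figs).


rate = A * dP / (mu * Rm)
rate = 3.3 * 473000 / (0.004 * 1e+10)
rate = 1560900.0 / 4.000e+07
rate = 3.90e-02 m^3/s


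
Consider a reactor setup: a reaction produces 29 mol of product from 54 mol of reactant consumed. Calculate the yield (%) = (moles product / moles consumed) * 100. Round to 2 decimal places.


Yield = (moles product / moles consumed) * 100%
Yield = (29 / 54) * 100
Yield = 0.537 * 100
Yield = 53.70%


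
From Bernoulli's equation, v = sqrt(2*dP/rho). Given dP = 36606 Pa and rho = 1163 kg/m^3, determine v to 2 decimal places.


v = sqrt(2*dP/rho)
v = sqrt(2*36606/1163)
v = sqrt(62.950989)
v = 7.93 m/s


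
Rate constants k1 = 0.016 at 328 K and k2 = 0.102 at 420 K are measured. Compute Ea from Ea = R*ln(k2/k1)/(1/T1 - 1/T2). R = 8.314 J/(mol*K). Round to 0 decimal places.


Ea = R * ln(k2/k1) / (1/T1 - 1/T2)
ln(k2/k1) = ln(0.102/0.016) = 1.8523841
1/T1 - 1/T2 = 1/328 - 1/420 = 0.000667828107
Ea = 8.314 * 1.8523841 / 0.000667828107
Ea = 23061 J/mol


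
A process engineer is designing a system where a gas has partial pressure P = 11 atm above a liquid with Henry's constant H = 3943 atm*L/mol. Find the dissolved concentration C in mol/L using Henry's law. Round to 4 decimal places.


C = P / H
C = 11 / 3943
C = 0.0028 mol/L


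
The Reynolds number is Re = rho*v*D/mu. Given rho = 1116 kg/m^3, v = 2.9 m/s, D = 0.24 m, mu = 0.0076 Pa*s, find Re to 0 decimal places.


Re = rho * v * D / mu
Re = 1116 * 2.9 * 0.24 / 0.0076
Re = 776.736 / 0.0076
Re = 102202


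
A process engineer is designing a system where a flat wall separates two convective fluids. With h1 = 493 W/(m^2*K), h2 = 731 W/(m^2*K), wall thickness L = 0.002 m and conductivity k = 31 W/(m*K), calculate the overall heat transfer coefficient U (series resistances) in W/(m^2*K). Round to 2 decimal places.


1/U = 1/h1 + L/k + 1/h2
1/U = 1/493 + 0.002/31 + 1/731
1/U = 0.0020283976 + 6.45161e-05 + 0.0013679891
1/U = 0.0034609028
U = 288.94 W/(m^2*K)
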